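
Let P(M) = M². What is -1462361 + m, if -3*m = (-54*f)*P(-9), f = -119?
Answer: -1635863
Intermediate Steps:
m = -173502 (m = -(-54*(-119))*(-9)²/3 = -2142*81 = -⅓*520506 = -173502)
-1462361 + m = -1462361 - 173502 = -1635863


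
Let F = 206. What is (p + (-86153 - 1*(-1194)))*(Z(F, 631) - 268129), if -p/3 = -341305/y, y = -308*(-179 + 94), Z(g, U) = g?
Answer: 119129427666343/5236 ≈ 2.2752e+10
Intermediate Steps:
y = 26180 (y = -308*(-85) = 26180)
p = 204783/5236 (p = -(-1023915)/26180 = -3*(-68261/5236) = 204783/5236 ≈ 39.111)
(p + (-86153 - 1*(-1194)))*(Z(F, 631) - 268129) = (204783/5236 + (-86153 - 1*(-1194)))*(206 - 268129) = (204783/5236 + (-86153 + 1194))*(-267923) = (204783/5236 - 84959)*(-267923) = -444640541/5236*(-267923) = 119129427666343/5236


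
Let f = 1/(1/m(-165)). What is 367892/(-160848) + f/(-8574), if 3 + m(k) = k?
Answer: -130303481/57462948 ≈ -2.2676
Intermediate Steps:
m(k) = -3 + k
f = -168 (f = 1/(1/(-3 - 165)) = 1/(1/(-168)) = 1/(-1/168) = -168)
367892/(-160848) + f/(-8574) = 367892/(-160848) - 168/(-8574) = 367892*(-1/160848) - 168*(-1/8574) = -91973/40212 + 28/1429 = -130303481/57462948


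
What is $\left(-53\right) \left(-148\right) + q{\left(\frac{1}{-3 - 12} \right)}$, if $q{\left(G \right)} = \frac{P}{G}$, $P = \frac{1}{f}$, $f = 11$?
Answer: $\frac{86269}{11} \approx 7842.6$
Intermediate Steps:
$P = \frac{1}{11} \approx 0.090909$
$q{\left(G \right)} = \frac{1}{11 G}$
$\left(-53\right) \left(-148\right) + q{\left(\frac{1}{-3 - 12} \right)} = \left(-53\right) \left(-148\right) + \frac{1}{11 \frac{1}{-3 - 12}} = 7844 + \frac{1}{11 \frac{1}{-15}} = 7844 + \frac{1}{11 \left(- \frac{1}{15}\right)} = 7844 + \frac{1}{11} \left(-15\right) = 7844 - \frac{15}{11} = \frac{86269}{11}$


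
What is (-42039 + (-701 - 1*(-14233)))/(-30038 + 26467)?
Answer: 28507/3571 ≈ 7.9829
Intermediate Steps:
(-42039 + (-701 - 1*(-14233)))/(-30038 + 26467) = (-42039 + (-701 + 14233))/(-3571) = (-42039 + 13532)*(-1/3571) = -28507*(-1/3571) = 28507/3571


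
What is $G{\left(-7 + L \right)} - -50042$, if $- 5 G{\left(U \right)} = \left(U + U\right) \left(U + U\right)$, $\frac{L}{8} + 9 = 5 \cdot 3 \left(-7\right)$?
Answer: $- \frac{3128034}{5} \approx -6.2561 \cdot 10^{5}$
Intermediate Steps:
$L = -912$ ($L = -72 + 8 \cdot 5 \cdot 3 \left(-7\right) = -72 + 8 \cdot 15 \left(-7\right) = -72 + 8 \left(-105\right) = -72 - 840 = -912$)
$G{\left(U \right)} = - \frac{4 U^{2}}{5}$ ($G{\left(U \right)} = - \frac{\left(U + U\right) \left(U + U\right)}{5} = - \frac{2 U 2 U}{5} = - \frac{4 U^{2}}{5}$)
$G{\left(-7 + L \right)} - -50042 = - \frac{4 \left(-7 - 912\right)^{2}}{5} - -50042 = - \frac{4 \left(-919\right)^{2}}{5} + 50042 = \left(- \frac{4}{5}\right) 844561 + 50042 = - \frac{3378244}{5} + 50042 = - \frac{3128034}{5}$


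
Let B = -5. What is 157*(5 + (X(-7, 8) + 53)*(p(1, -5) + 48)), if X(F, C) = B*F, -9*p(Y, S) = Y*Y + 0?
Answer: 5961761/9 ≈ 6.6242e+5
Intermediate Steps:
p(Y, S) = -Y²/9 (p(Y, S) = -(Y*Y + 0)/9 = -(Y² + 0)/9 = -Y²/9)
X(F, C) = -5*F
157*(5 + (X(-7, 8) + 53)*(p(1, -5) + 48)) = 157*(5 + (-5*(-7) + 53)*(-⅑*1² + 48)) = 157*(5 + (35 + 53)*(-⅑*1 + 48)) = 157*(5 + 88*(-⅑ + 48)) = 157*(5 + 88*(431/9)) = 157*(5 + 37928/9) = 157*(37973/9) = 5961761/9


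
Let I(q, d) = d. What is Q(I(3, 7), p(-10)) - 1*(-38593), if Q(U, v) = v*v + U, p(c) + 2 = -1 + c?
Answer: 38769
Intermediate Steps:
p(c) = -3 + c (p(c) = -2 + (-1 + c) = -3 + c)
Q(U, v) = U + v² (Q(U, v) = v² + U = U + v²)
Q(I(3, 7), p(-10)) - 1*(-38593) = (7 + (-3 - 10)²) - 1*(-38593) = (7 + (-13)²) + 38593 = (7 + 169) + 38593 = 176 + 38593 = 38769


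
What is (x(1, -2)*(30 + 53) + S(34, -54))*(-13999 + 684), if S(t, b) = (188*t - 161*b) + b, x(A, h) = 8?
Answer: -208992240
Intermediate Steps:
S(t, b) = -160*b + 188*t (S(t, b) = (-161*b + 188*t) + b = -160*b + 188*t)
(x(1, -2)*(30 + 53) + S(34, -54))*(-13999 + 684) = (8*(30 + 53) + (-160*(-54) + 188*34))*(-13999 + 684) = (8*83 + (8640 + 6392))*(-13315) = (664 + 15032)*(-13315) = 15696*(-13315) = -208992240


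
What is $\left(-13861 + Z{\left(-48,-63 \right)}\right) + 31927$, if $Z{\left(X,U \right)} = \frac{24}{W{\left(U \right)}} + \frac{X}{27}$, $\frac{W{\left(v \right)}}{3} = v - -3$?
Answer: $\frac{812884}{45} \approx 18064.0$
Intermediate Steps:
$W{\left(v \right)} = 9 + 3 v$ ($W{\left(v \right)} = 3 \left(v - -3\right) = 3 \left(v + 3\right) = 3 \left(3 + v\right) = 9 + 3 v$)
$Z{\left(X,U \right)} = \frac{24}{9 + 3 U} + \frac{X}{27}$
$\left(-13861 + Z{\left(-48,-63 \right)}\right) + 31927 = \left(-13861 + \frac{216 - 48 \left(3 - 63\right)}{27 \left(3 - 63\right)}\right) + 31927 = \left(-13861 + \frac{216 - -2880}{27 \left(-60\right)}\right) + 31927 = \left(-13861 + \frac{1}{27} \left(- \frac{1}{60}\right) \left(216 + 2880\right)\right) + 31927 = \left(-13861 + \frac{1}{27} \left(- \frac{1}{60}\right) 3096\right) + 31927 = \left(-13861 - \frac{86}{45}\right) + 31927 = - \frac{623831}{45} + 31927 = \frac{812884}{45}$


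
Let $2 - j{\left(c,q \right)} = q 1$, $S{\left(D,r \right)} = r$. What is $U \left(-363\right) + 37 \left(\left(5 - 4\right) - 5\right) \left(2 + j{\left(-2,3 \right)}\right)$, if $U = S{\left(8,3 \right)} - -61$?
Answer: $-23380$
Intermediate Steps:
$j{\left(c,q \right)} = 2 - q$ ($j{\left(c,q \right)} = 2 - q 1 = 2 - q$)
$U = 64$ ($U = 3 - -61 = 3 + 61 = 64$)
$U \left(-363\right) + 37 \left(\left(5 - 4\right) - 5\right) \left(2 + j{\left(-2,3 \right)}\right) = 64 \left(-363\right) + 37 \left(\left(5 - 4\right) - 5\right) \left(2 + \left(2 - 3\right)\right) = -23232 + 37 \left(1 - 5\right) \left(2 + \left(2 - 3\right)\right) = -23232 + 37 \left(- 4 \left(2 - 1\right)\right) = -23232 + 37 \left(\left(-4\right) 1\right) = -23232 + 37 \left(-4\right) = -23232 - 148 = -23380$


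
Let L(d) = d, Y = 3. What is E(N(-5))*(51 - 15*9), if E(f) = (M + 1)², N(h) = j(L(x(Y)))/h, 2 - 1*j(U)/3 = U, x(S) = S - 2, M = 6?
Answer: -4116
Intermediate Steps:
x(S) = -2 + S
j(U) = 6 - 3*U
N(h) = 3/h (N(h) = (6 - 3*(-2 + 3))/h = (6 - 3*1)/h = (6 - 3)/h = 3/h)
E(f) = 49 (E(f) = (6 + 1)² = 7² = 49)
E(N(-5))*(51 - 15*9) = 49*(51 - 15*9) = 49*(51 - 135) = 49*(-84) = -4116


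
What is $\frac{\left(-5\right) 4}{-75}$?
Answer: $\frac{4}{15} \approx 0.26667$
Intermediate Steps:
$\frac{\left(-5\right) 4}{-75} = \left(- \frac{1}{75}\right) \left(-20\right) = \frac{4}{15}$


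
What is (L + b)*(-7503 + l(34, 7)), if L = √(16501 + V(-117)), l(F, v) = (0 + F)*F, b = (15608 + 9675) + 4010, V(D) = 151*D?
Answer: -185922671 - 6347*I*√1166 ≈ -1.8592e+8 - 2.1673e+5*I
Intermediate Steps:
b = 29293 (b = 25283 + 4010 = 29293)
l(F, v) = F² (l(F, v) = F*F = F²)
L = I*√1166 (L = √(16501 + 151*(-117)) = √(16501 - 17667) = √(-1166) = I*√1166 ≈ 34.147*I)
(L + b)*(-7503 + l(34, 7)) = (I*√1166 + 29293)*(-7503 + 34²) = (29293 + I*√1166)*(-7503 + 1156) = (29293 + I*√1166)*(-6347) = -185922671 - 6347*I*√1166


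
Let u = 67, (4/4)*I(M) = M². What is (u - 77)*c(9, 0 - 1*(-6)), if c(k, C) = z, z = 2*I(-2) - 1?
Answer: -70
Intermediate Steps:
I(M) = M²
z = 7 (z = 2*(-2)² - 1 = 2*4 - 1 = 8 - 1 = 7)
c(k, C) = 7
(u - 77)*c(9, 0 - 1*(-6)) = (67 - 77)*7 = -10*7 = -70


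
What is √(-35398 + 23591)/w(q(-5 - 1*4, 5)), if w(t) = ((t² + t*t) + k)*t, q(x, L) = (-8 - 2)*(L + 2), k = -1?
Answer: -I*√11807/685930 ≈ -0.00015841*I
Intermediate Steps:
q(x, L) = -20 - 10*L (q(x, L) = -10*(2 + L) = -20 - 10*L)
w(t) = t*(-1 + 2*t²) (w(t) = ((t² + t*t) - 1)*t = ((t² + t²) - 1)*t = (2*t² - 1)*t = (-1 + 2*t²)*t = t*(-1 + 2*t²))
√(-35398 + 23591)/w(q(-5 - 1*4, 5)) = √(-35398 + 23591)/(-(-20 - 10*5) + 2*(-20 - 10*5)³) = √(-11807)/(-(-20 - 50) + 2*(-20 - 50)³) = (I*√11807)/(-1*(-70) + 2*(-70)³) = (I*√11807)/(70 + 2*(-343000)) = (I*√11807)/(70 - 686000) = (I*√11807)/(-685930) = (I*√11807)*(-1/685930) = -I*√11807/685930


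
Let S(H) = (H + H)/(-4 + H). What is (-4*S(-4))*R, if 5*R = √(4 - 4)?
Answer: 0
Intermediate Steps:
S(H) = 2*H/(-4 + H) (S(H) = (2*H)/(-4 + H) = 2*H/(-4 + H))
R = 0 (R = √(4 - 4)/5 = √0/5 = (⅕)*0 = 0)
(-4*S(-4))*R = -8*(-4)/(-4 - 4)*0 = -8*(-4)/(-8)*0 = -8*(-4)*(-1)/8*0 = -4*1*0 = -4*0 = 0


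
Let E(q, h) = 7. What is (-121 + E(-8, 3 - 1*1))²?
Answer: 12996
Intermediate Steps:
(-121 + E(-8, 3 - 1*1))² = (-121 + 7)² = (-114)² = 12996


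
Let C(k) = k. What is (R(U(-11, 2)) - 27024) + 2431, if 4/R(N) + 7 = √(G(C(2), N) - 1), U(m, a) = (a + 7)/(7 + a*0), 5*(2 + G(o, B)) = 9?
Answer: -6172983/251 - 4*I*√30/251 ≈ -24594.0 - 0.087286*I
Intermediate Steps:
G(o, B) = -⅕ (G(o, B) = -2 + (⅕)*9 = -2 + 9/5 = -⅕)
U(m, a) = 1 + a/7 (U(m, a) = (7 + a)/(7 + 0) = (7 + a)/7 = (7 + a)*(⅐) = 1 + a/7)
R(N) = 4/(-7 + I*√30/5) (R(N) = 4/(-7 + √(-⅕ - 1)) = 4/(-7 + √(-6/5)) = 4/(-7 + I*√30/5))
(R(U(-11, 2)) - 27024) + 2431 = ((-140/251 - 4*I*√30/251) - 27024) + 2431 = (-6783164/251 - 4*I*√30/251) + 2431 = -6172983/251 - 4*I*√30/251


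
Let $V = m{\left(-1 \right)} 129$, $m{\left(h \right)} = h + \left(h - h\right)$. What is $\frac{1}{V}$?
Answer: $- \frac{1}{129} \approx -0.0077519$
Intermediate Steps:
$m{\left(h \right)} = h$ ($m{\left(h \right)} = h + 0 = h$)
$V = -129$ ($V = \left(-1\right) 129 = -129$)
$\frac{1}{V} = \frac{1}{-129} = - \frac{1}{129}$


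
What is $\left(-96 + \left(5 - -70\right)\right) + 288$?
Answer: $267$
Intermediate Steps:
$\left(-96 + \left(5 - -70\right)\right) + 288 = \left(-96 + \left(5 + 70\right)\right) + 288 = \left(-96 + 75\right) + 288 = -21 + 288 = 267$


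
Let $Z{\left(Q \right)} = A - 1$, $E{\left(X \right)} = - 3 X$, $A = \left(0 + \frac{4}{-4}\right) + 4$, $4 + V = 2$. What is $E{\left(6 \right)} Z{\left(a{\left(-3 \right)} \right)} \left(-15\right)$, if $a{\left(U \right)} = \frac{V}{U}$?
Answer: $540$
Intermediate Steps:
$V = -2$ ($V = -4 + 2 = -2$)
$a{\left(U \right)} = - \frac{2}{U}$
$A = 3$ ($A = \left(0 + 4 \left(- \frac{1}{4}\right)\right) + 4 = \left(0 - 1\right) + 4 = -1 + 4 = 3$)
$Z{\left(Q \right)} = 2$ ($Z{\left(Q \right)} = 3 - 1 = 2$)
$E{\left(6 \right)} Z{\left(a{\left(-3 \right)} \right)} \left(-15\right) = \left(-3\right) 6 \cdot 2 \left(-15\right) = \left(-18\right) 2 \left(-15\right) = \left(-36\right) \left(-15\right) = 540$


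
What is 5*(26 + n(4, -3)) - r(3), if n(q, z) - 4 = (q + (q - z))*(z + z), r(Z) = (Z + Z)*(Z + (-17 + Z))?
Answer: -114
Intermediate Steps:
r(Z) = 2*Z*(-17 + 2*Z) (r(Z) = (2*Z)*(-17 + 2*Z) = 2*Z*(-17 + 2*Z))
n(q, z) = 4 + 2*z*(-z + 2*q) (n(q, z) = 4 + (q + (q - z))*(z + z) = 4 + (-z + 2*q)*(2*z) = 4 + 2*z*(-z + 2*q))
5*(26 + n(4, -3)) - r(3) = 5*(26 + (4 - 2*(-3)**2 + 4*4*(-3))) - 2*3*(-17 + 2*3) = 5*(26 + (4 - 2*9 - 48)) - 2*3*(-17 + 6) = 5*(26 + (4 - 18 - 48)) - 2*3*(-11) = 5*(26 - 62) - 1*(-66) = 5*(-36) + 66 = -180 + 66 = -114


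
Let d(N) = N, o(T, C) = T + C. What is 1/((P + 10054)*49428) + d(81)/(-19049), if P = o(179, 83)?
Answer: -41301820039/9713070775152 ≈ -0.0042522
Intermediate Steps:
o(T, C) = C + T
P = 262 (P = 83 + 179 = 262)
1/((P + 10054)*49428) + d(81)/(-19049) = 1/((262 + 10054)*49428) + 81/(-19049) = (1/49428)/10316 + 81*(-1/19049) = (1/10316)*(1/49428) - 81/19049 = 1/509899248 - 81/19049 = -41301820039/9713070775152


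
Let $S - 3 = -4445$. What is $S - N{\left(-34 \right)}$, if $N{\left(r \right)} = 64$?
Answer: $-4506$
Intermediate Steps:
$S = -4442$ ($S = 3 - 4445 = -4442$)
$S - N{\left(-34 \right)} = -4442 - 64 = -4506$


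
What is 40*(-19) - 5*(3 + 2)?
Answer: -785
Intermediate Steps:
40*(-19) - 5*(3 + 2) = -760 - 5*5 = -760 - 25 = -785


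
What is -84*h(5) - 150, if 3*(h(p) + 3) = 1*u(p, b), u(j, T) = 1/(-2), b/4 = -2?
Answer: 116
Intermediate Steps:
b = -8 (b = 4*(-2) = -8)
u(j, T) = -1/2
h(p) = -19/6 (h(p) = -3 + (1*(-1/2))/3 = -3 + (1/3)*(-1/2) = -3 - 1/6 = -19/6)
-84*h(5) - 150 = -84*(-19/6) - 150 = 266 - 150 = 116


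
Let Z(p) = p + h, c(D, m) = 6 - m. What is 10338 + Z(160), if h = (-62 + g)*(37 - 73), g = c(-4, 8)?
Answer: 12802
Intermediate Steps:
g = -2 (g = 6 - 1*8 = 6 - 8 = -2)
h = 2304 (h = (-62 - 2)*(37 - 73) = -64*(-36) = 2304)
Z(p) = 2304 + p (Z(p) = p + 2304 = 2304 + p)
10338 + Z(160) = 10338 + (2304 + 160) = 10338 + 2464 = 12802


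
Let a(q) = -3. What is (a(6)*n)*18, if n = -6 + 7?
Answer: -54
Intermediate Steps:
n = 1
(a(6)*n)*18 = -3*1*18 = -3*18 = -54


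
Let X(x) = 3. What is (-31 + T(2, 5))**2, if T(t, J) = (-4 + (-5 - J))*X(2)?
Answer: 5329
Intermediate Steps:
T(t, J) = -27 - 3*J (T(t, J) = (-4 + (-5 - J))*3 = (-9 - J)*3 = -27 - 3*J)
(-31 + T(2, 5))**2 = (-31 + (-27 - 3*5))**2 = (-31 + (-27 - 15))**2 = (-31 - 42)**2 = (-73)**2 = 5329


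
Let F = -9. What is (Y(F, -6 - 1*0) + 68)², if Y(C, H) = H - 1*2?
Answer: 3600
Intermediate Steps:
Y(C, H) = -2 + H (Y(C, H) = H - 2 = -2 + H)
(Y(F, -6 - 1*0) + 68)² = ((-2 + (-6 - 1*0)) + 68)² = ((-2 + (-6 + 0)) + 68)² = ((-2 - 6) + 68)² = (-8 + 68)² = 60² = 3600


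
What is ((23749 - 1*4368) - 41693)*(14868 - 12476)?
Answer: -53370304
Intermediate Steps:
((23749 - 1*4368) - 41693)*(14868 - 12476) = ((23749 - 4368) - 41693)*2392 = (19381 - 41693)*2392 = -22312*2392 = -53370304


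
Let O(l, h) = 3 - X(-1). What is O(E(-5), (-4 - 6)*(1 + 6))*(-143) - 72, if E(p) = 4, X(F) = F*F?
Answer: -358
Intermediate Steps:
X(F) = F²
O(l, h) = 2 (O(l, h) = 3 - 1*(-1)² = 3 - 1*1 = 3 - 1 = 2)
O(E(-5), (-4 - 6)*(1 + 6))*(-143) - 72 = 2*(-143) - 72 = -286 - 72 = -358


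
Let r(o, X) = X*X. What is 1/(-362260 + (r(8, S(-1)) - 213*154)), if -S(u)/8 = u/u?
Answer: -1/394998 ≈ -2.5317e-6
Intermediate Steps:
S(u) = -8 (S(u) = -8*u/u = -8*1 = -8)
r(o, X) = X²
1/(-362260 + (r(8, S(-1)) - 213*154)) = 1/(-362260 + ((-8)² - 213*154)) = 1/(-362260 + (64 - 32802)) = 1/(-362260 - 32738) = 1/(-394998) = -1/394998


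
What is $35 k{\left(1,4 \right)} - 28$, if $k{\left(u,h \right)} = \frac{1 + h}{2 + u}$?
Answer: $\frac{91}{3} \approx 30.333$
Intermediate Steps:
$k{\left(u,h \right)} = \frac{1 + h}{2 + u}$
$35 k{\left(1,4 \right)} - 28 = 35 \frac{1 + 4}{2 + 1} - 28 = 35 \cdot \frac{1}{3} \cdot 5 - 28 = 35 \cdot \frac{5}{3} - 28 = \frac{175}{3} - 28 = \frac{91}{3}$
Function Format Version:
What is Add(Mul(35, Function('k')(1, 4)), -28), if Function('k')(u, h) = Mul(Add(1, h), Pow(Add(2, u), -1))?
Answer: Rational(91, 3) ≈ 30.333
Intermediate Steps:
Function('k')(u, h) = Mul(Pow(Add(2, u), -1), Add(1, h))
Add(Mul(35, Function('k')(1, 4)), -28) = Add(Mul(35, Mul(Pow(Add(2, 1), -1), Add(1, 4))), -28) = Add(Mul(35, Mul(Pow(3, -1), 5)), -28) = Add(Mul(35, Mul(Rational(1, 3), 5)), -28) = Add(Mul(35, Rational(5, 3)), -28) = Add(Rational(175, 3), -28) = Rational(91, 3)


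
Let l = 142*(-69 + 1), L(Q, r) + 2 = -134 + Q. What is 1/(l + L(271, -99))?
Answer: -1/9521 ≈ -0.00010503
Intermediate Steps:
L(Q, r) = -136 + Q (L(Q, r) = -2 + (-134 + Q) = -136 + Q)
l = -9656 (l = 142*(-68) = -9656)
1/(l + L(271, -99)) = 1/(-9656 + (-136 + 271)) = 1/(-9656 + 135) = 1/(-9521) = -1/9521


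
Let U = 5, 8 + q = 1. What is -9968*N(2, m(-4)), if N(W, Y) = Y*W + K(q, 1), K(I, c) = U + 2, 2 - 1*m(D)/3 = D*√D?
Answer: -189392 - 478464*I ≈ -1.8939e+5 - 4.7846e+5*I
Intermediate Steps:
q = -7 (q = -8 + 1 = -7)
m(D) = 6 - 3*D^(3/2) (m(D) = 6 - 3*D*√D = 6 - 3*D^(3/2))
K(I, c) = 7 (K(I, c) = 5 + 2 = 7)
N(W, Y) = 7 + W*Y (N(W, Y) = Y*W + 7 = W*Y + 7 = 7 + W*Y)
-9968*N(2, m(-4)) = -9968*(7 + 2*(6 - (-24)*I)) = -9968*(7 + 2*(6 + 24*I)) = -9968*(7 + (12 + 48*I)) = -9968*(19 + 48*I) = -189392 - 478464*I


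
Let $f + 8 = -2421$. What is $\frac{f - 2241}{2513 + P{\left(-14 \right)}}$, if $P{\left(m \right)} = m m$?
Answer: $- \frac{4670}{2709} \approx -1.7239$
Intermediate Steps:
$f = -2429$ ($f = -8 - 2421 = -2429$)
$P{\left(m \right)} = m^{2}$
$\frac{f - 2241}{2513 + P{\left(-14 \right)}} = \frac{-2429 - 2241}{2513 + \left(-14\right)^{2}} = - \frac{4670}{2513 + 196} = - \frac{4670}{2709}$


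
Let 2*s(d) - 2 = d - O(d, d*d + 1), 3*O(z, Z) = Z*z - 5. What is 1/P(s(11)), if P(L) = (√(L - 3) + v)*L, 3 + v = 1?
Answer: 9/217415 + 3*I*√1974/434830 ≈ 4.1395e-5 + 0.00030653*I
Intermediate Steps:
v = -2 (v = -3 + 1 = -2)
O(z, Z) = -5/3 + Z*z/3 (O(z, Z) = (Z*z - 5)/3 = (-5 + Z*z)/3 = -5/3 + Z*z/3)
s(d) = 11/6 + d/2 - d*(1 + d²)/6 (s(d) = 1 + (d - (-5/3 + (d*d + 1)*d/3))/2 = 1 + (d - (-5/3 + (d² + 1)*d/3))/2 = 1 + (d - (-5/3 + (1 + d²)*d/3))/2 = 1 + (d - (-5/3 + d*(1 + d²)/3))/2 = 1 + (d + (5/3 - d*(1 + d²)/3))/2 = 1 + (5/3 + d - d*(1 + d²)/3)/2 = 1 + (⅚ + d/2 - d*(1 + d²)/6) = 11/6 + d/2 - d*(1 + d²)/6)
P(L) = L*(-2 + √(-3 + L)) (P(L) = (√(L - 3) - 2)*L = (√(-3 + L) - 2)*L = (-2 + √(-3 + L))*L = L*(-2 + √(-3 + L)))
1/P(s(11)) = 1/((11/6 - ⅙*11³ + (⅓)*11)*(-2 + √(-3 + (11/6 - ⅙*11³ + (⅓)*11)))) = 1/((11/6 - ⅙*1331 + 11/3)*(-2 + √(-3 + (11/6 - ⅙*1331 + 11/3)))) = 1/((11/6 - 1331/6 + 11/3)*(-2 + √(-3 + (11/6 - 1331/6 + 11/3)))) = 1/(-649*(-2 + √(-3 - 649/3))/3) = 1/(-649*(-2 + √(-658/3))/3) = 1/(-649*(-2 + I*√1974/3)/3) = 1/(1298/3 - 649*I*√1974/9)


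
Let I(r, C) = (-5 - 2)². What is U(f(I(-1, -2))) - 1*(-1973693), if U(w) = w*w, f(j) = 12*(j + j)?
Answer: 3356669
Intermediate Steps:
I(r, C) = 49 (I(r, C) = (-7)² = 49)
f(j) = 24*j (f(j) = 12*(2*j) = 24*j)
U(w) = w²
U(f(I(-1, -2))) - 1*(-1973693) = (24*49)² - 1*(-1973693) = 1176² + 1973693 = 1382976 + 1973693 = 3356669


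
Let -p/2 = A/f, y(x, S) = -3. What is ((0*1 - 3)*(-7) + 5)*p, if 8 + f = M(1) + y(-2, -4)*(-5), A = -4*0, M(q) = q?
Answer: 0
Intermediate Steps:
A = 0
f = 8 (f = -8 + (1 - 3*(-5)) = -8 + (1 + 15) = -8 + 16 = 8)
p = 0 (p = -0/8 = -2*0 = 0)
((0*1 - 3)*(-7) + 5)*p = ((0*1 - 3)*(-7) + 5)*0 = ((0 - 3)*(-7) + 5)*0 = (-3*(-7) + 5)*0 = (21 + 5)*0 = 26*0 = 0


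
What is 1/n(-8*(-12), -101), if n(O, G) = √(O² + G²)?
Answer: √19417/19417 ≈ 0.0071764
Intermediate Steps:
n(O, G) = √(G² + O²)
1/n(-8*(-12), -101) = 1/(√((-101)² + (-8*(-12))²)) = 1/(√(10201 + 96²)) = 1/(√(10201 + 9216)) = 1/(√19417) = √19417/19417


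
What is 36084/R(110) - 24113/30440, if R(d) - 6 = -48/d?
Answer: 10067409037/1552440 ≈ 6484.9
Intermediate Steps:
R(d) = 6 - 48/d
36084/R(110) - 24113/30440 = 36084/(6 - 48/110) - 24113/30440 = 36084/(6 - 48*1/110) - 24113*1/30440 = 36084/(6 - 24/55) - 24113/30440 = 36084/(306/55) - 24113/30440 = 36084*(55/306) - 24113/30440 = 330770/51 - 24113/30440 = 10067409037/1552440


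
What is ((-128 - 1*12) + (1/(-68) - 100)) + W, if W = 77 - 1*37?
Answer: -13601/68 ≈ -200.01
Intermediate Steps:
W = 40 (W = 77 - 37 = 40)
((-128 - 1*12) + (1/(-68) - 100)) + W = ((-128 - 1*12) + (1/(-68) - 100)) + 40 = ((-128 - 12) + (-1/68 - 100)) + 40 = (-140 - 6801/68) + 40 = -16321/68 + 40 = -13601/68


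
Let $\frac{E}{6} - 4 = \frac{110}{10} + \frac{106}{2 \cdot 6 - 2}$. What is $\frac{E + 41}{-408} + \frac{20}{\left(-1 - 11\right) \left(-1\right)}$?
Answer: $\frac{809}{680} \approx 1.1897$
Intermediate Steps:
$E = \frac{768}{5}$ ($E = 24 + 6 \left(\frac{110}{10} + \frac{106}{2 \cdot 6 - 2}\right) = 24 + 6 \left(110 \cdot \frac{1}{10} + \frac{106}{12 - 2}\right) = 24 + 6 \left(11 + \frac{106}{10}\right) = 24 + 6 \left(11 + 106 \cdot \frac{1}{10}\right) = 24 + 6 \left(11 + \frac{53}{5}\right) = 24 + 6 \cdot \frac{108}{5} = 24 + \frac{648}{5} = \frac{768}{5} \approx 153.6$)
$\frac{E + 41}{-408} + \frac{20}{\left(-1 - 11\right) \left(-1\right)} = \frac{\frac{768}{5} + 41}{-408} + \frac{20}{\left(-1 - 11\right) \left(-1\right)} = \frac{973}{5} \left(- \frac{1}{408}\right) + \frac{20}{\left(-12\right) \left(-1\right)} = - \frac{973}{2040} + \frac{20}{12} = - \frac{973}{2040} + 20 \cdot \frac{1}{12} = - \frac{973}{2040} + \frac{5}{3} = \frac{809}{680}$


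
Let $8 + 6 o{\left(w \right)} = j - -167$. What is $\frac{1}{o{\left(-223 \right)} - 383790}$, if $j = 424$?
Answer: $- \frac{6}{2302157} \approx -2.6063 \cdot 10^{-6}$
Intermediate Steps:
$o{\left(w \right)} = \frac{583}{6}$ ($o{\left(w \right)} = - \frac{4}{3} + \frac{424 - -167}{6} = - \frac{4}{3} + \frac{424 + 167}{6} = - \frac{4}{3} + \frac{1}{6} \cdot 591 = - \frac{4}{3} + \frac{197}{2} = \frac{583}{6}$)
$\frac{1}{o{\left(-223 \right)} - 383790} = \frac{1}{\frac{583}{6} - 383790} = \frac{1}{- \frac{2302157}{6}} = - \frac{6}{2302157}$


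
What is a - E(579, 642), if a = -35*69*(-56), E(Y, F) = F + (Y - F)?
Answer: 134661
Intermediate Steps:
E(Y, F) = Y
a = 135240 (a = -2415*(-56) = 135240)
a - E(579, 642) = 135240 - 1*579 = 135240 - 579 = 134661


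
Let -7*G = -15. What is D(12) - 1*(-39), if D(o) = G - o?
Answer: 204/7 ≈ 29.143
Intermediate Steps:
G = 15/7 (G = -1/7*(-15) = 15/7 ≈ 2.1429)
D(o) = 15/7 - o
D(12) - 1*(-39) = (15/7 - 1*12) - 1*(-39) = (15/7 - 12) + 39 = -69/7 + 39 = 204/7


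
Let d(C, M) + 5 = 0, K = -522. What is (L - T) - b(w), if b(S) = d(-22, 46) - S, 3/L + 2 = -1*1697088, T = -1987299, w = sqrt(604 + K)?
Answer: 3372633745357/1697090 + sqrt(82) ≈ 1.9873e+6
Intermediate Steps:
w = sqrt(82) (w = sqrt(604 - 522) = sqrt(82) ≈ 9.0554)
d(C, M) = -5 (d(C, M) = -5 + 0 = -5)
L = -3/1697090 (L = 3/(-2 - 1*1697088) = 3/(-2 - 1697088) = 3/(-1697090) = 3*(-1/1697090) = -3/1697090 ≈ -1.7677e-6)
b(S) = -5 - S
(L - T) - b(w) = (-3/1697090 - 1*(-1987299)) - (-5 - sqrt(82)) = (-3/1697090 + 1987299) + (5 + sqrt(82)) = 3372625259907/1697090 + (5 + sqrt(82)) = 3372633745357/1697090 + sqrt(82)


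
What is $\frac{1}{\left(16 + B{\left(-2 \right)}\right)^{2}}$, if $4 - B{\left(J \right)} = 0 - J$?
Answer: $\frac{1}{324} \approx 0.0030864$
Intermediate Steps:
$B{\left(J \right)} = 4 + J$ ($B{\left(J \right)} = 4 - \left(0 - J\right) = 4 - - J = 4 + J$)
$\frac{1}{\left(16 + B{\left(-2 \right)}\right)^{2}} = \frac{1}{\left(16 + \left(4 - 2\right)\right)^{2}} = \frac{1}{\left(16 + 2\right)^{2}} = \frac{1}{18^{2}} = \frac{1}{324}$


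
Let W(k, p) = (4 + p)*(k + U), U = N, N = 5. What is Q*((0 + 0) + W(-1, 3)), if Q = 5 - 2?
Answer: 84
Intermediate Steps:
Q = 3
U = 5
W(k, p) = (4 + p)*(5 + k) (W(k, p) = (4 + p)*(k + 5) = (4 + p)*(5 + k))
Q*((0 + 0) + W(-1, 3)) = 3*((0 + 0) + (20 + 4*(-1) + 5*3 - 1*3)) = 3*(0 + (20 - 4 + 15 - 3)) = 3*(0 + 28) = 3*28 = 84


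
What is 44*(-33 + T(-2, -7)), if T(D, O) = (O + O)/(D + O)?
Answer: -12452/9 ≈ -1383.6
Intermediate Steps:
T(D, O) = 2*O/(D + O) (T(D, O) = (2*O)/(D + O) = 2*O/(D + O))
44*(-33 + T(-2, -7)) = 44*(-33 + 2*(-7)/(-2 - 7)) = 44*(-33 + 2*(-7)/(-9)) = 44*(-33 + 2*(-7)*(-1/9)) = 44*(-33 + 14/9) = 44*(-283/9) = -12452/9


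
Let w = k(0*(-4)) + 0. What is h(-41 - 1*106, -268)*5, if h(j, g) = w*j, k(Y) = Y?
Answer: 0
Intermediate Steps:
w = 0 (w = 0*(-4) + 0 = 0 + 0 = 0)
h(j, g) = 0 (h(j, g) = 0*j = 0)
h(-41 - 1*106, -268)*5 = 0*5 = 0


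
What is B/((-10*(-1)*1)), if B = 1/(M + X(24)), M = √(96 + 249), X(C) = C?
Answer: 4/385 - √345/2310 ≈ 0.0023488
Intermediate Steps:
M = √345 ≈ 18.574
B = 1/(24 + √345) (B = 1/(√345 + 24) = 1/(24 + √345) ≈ 0.023488)
B/((-10*(-1)*1)) = (8/77 - √345/231)/((-10*(-1)*1)) = (8/77 - √345/231)/((10*1)) = (8/77 - √345/231)/10 = (8/77 - √345/231)*(⅒) = 4/385 - √345/2310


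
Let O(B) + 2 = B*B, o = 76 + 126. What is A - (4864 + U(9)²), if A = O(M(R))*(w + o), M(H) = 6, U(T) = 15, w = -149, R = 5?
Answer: -3287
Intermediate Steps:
o = 202
O(B) = -2 + B² (O(B) = -2 + B*B = -2 + B²)
A = 1802 (A = (-2 + 6²)*(-149 + 202) = (-2 + 36)*53 = 34*53 = 1802)
A - (4864 + U(9)²) = 1802 - (4864 + 15²) = 1802 - (4864 + 225) = 1802 - 1*5089 = 1802 - 5089 = -3287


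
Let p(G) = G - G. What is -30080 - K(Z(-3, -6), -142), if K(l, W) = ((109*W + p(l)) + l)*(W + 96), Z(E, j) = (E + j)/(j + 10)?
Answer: -1484343/2 ≈ -7.4217e+5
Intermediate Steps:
p(G) = 0
Z(E, j) = (E + j)/(10 + j)
K(l, W) = (96 + W)*(l + 109*W) (K(l, W) = ((109*W + 0) + l)*(W + 96) = (109*W + l)*(96 + W) = (l + 109*W)*(96 + W) = (96 + W)*(l + 109*W))
-30080 - K(Z(-3, -6), -142) = -30080 - (96*((-3 - 6)/(10 - 6)) + 109*(-142)² + 10464*(-142) - 142*(-3 - 6)/(10 - 6)) = -30080 - (96*(-9/4) + 109*20164 - 1485888 - 142*(-9)/4) = -30080 - (96*((¼)*(-9)) + 2197876 - 1485888 - 71*(-9)/2) = -30080 - (96*(-9/4) + 2197876 - 1485888 - 142*(-9/4)) = -30080 - (-216 + 2197876 - 1485888 + 639/2) = -30080 - 1*1424183/2 = -30080 - 1424183/2 = -1484343/2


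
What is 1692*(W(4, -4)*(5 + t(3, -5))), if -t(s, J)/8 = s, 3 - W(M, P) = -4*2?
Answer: -353628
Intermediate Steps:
W(M, P) = 11 (W(M, P) = 3 - (-4)*2 = 3 - 1*(-8) = 3 + 8 = 11)
t(s, J) = -8*s
1692*(W(4, -4)*(5 + t(3, -5))) = 1692*(11*(5 - 8*3)) = 1692*(11*(5 - 24)) = 1692*(11*(-19)) = 1692*(-209) = -353628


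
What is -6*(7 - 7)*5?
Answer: 0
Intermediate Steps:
-6*(7 - 7)*5 = -6*0*5 = 0*5 = 0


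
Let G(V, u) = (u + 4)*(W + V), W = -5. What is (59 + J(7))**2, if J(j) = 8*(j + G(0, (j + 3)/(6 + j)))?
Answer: 970225/169 ≈ 5741.0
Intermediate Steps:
G(V, u) = (-5 + V)*(4 + u) (G(V, u) = (u + 4)*(-5 + V) = (4 + u)*(-5 + V) = (-5 + V)*(4 + u))
J(j) = -160 + 8*j - 40*(3 + j)/(6 + j) (J(j) = 8*(j + (-20 - 5*(j + 3)/(6 + j) + 4*0 + 0*((j + 3)/(6 + j)))) = 8*(j + (-20 - 5*(3 + j)/(6 + j) + 0 + 0*((3 + j)/(6 + j)))) = 8*(j + (-20 - 5*(3 + j)/(6 + j) + 0 + 0)) = 8*(j + (-20 - 5*(3 + j)/(6 + j))) = 8*(-20 + j - 5*(3 + j)/(6 + j)) = -160 + 8*j - 40*(3 + j)/(6 + j))
(59 + J(7))**2 = (59 + 8*(-135 + 7**2 - 19*7)/(6 + 7))**2 = (59 + 8*(-135 + 49 - 133)/13)**2 = (59 + 8*(1/13)*(-219))**2 = (59 - 1752/13)**2 = (-985/13)**2 = 970225/169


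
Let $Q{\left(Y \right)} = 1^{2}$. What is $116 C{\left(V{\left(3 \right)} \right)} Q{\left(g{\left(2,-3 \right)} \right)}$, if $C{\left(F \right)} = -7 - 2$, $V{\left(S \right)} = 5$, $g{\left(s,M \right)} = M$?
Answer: $-1044$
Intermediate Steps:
$Q{\left(Y \right)} = 1$
$C{\left(F \right)} = -9$ ($C{\left(F \right)} = -7 - 2 = -9$)
$116 C{\left(V{\left(3 \right)} \right)} Q{\left(g{\left(2,-3 \right)} \right)} = 116 \left(-9\right) 1 = \left(-1044\right) 1 = -1044$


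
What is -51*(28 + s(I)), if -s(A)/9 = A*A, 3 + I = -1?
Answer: 5916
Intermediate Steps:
I = -4 (I = -3 - 1 = -4)
s(A) = -9*A² (s(A) = -9*A*A = -9*A²)
-51*(28 + s(I)) = -51*(28 - 9*(-4)²) = -51*(28 - 9*16) = -51*(28 - 144) = -51*(-116) = 5916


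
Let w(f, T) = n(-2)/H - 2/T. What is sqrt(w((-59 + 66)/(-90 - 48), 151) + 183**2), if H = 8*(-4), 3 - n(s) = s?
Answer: 3*sqrt(5429893862)/1208 ≈ 183.00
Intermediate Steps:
n(s) = 3 - s
H = -32
w(f, T) = -5/32 - 2/T (w(f, T) = (3 - 1*(-2))/(-32) - 2/T = (3 + 2)*(-1/32) - 2/T = 5*(-1/32) - 2/T = -5/32 - 2/T)
sqrt(w((-59 + 66)/(-90 - 48), 151) + 183**2) = sqrt((-5/32 - 2/151) + 183**2) = sqrt((-5/32 - 2*1/151) + 33489) = sqrt((-5/32 - 2/151) + 33489) = sqrt(-819/4832 + 33489) = sqrt(161818029/4832) = 3*sqrt(5429893862)/1208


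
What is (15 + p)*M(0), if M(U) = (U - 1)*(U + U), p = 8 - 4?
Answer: 0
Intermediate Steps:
p = 4
M(U) = 2*U*(-1 + U) (M(U) = (-1 + U)*(2*U) = 2*U*(-1 + U))
(15 + p)*M(0) = (15 + 4)*(2*0*(-1 + 0)) = 19*(2*0*(-1)) = 19*0 = 0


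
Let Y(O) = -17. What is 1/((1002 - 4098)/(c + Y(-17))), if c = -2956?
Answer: 991/1032 ≈ 0.96027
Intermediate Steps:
1/((1002 - 4098)/(c + Y(-17))) = 1/((1002 - 4098)/(-2956 - 17)) = 1/(-3096/(-2973)) = 1/(-3096*(-1/2973)) = 1/(1032/991) = 991/1032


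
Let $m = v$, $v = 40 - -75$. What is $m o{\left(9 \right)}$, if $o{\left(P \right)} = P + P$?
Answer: $2070$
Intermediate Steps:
$v = 115$ ($v = 40 + 75 = 115$)
$o{\left(P \right)} = 2 P$
$m = 115$
$m o{\left(9 \right)} = 115 \cdot 2 \cdot 9 = 115 \cdot 18 = 2070$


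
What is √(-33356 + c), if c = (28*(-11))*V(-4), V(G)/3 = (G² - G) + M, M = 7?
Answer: 8*I*√911 ≈ 241.46*I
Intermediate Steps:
V(G) = 21 - 3*G + 3*G² (V(G) = 3*((G² - G) + 7) = 3*(7 + G² - G) = 21 - 3*G + 3*G²)
c = -24948 (c = (28*(-11))*(21 - 3*(-4) + 3*(-4)²) = -308*(21 + 12 + 3*16) = -308*(21 + 12 + 48) = -308*81 = -24948)
√(-33356 + c) = √(-33356 - 24948) = √(-58304) = 8*I*√911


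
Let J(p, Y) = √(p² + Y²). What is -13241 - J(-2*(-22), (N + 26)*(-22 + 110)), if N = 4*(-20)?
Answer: -13241 - 44*√11665 ≈ -17993.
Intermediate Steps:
N = -80
J(p, Y) = √(Y² + p²)
-13241 - J(-2*(-22), (N + 26)*(-22 + 110)) = -13241 - √(((-80 + 26)*(-22 + 110))² + (-2*(-22))²) = -13241 - √((-54*88)² + 44²) = -13241 - √((-4752)² + 1936) = -13241 - √(22581504 + 1936) = -13241 - √22583440 = -13241 - 44*√11665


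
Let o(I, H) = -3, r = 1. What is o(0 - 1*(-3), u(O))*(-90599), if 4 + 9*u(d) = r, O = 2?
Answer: 271797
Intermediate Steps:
u(d) = -⅓ (u(d) = -4/9 + (⅑)*1 = -4/9 + ⅑ = -⅓)
o(0 - 1*(-3), u(O))*(-90599) = -3*(-90599) = 271797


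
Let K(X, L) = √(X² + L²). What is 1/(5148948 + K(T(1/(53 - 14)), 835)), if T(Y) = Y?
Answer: 3915774954/20162121087608779 - 39*√1060479226/40324242175217558 ≈ 1.9418e-7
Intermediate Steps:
K(X, L) = √(L² + X²)
1/(5148948 + K(T(1/(53 - 14)), 835)) = 1/(5148948 + √(835² + (1/(53 - 14))²)) = 1/(5148948 + √(697225 + (1/39)²)) = 1/(5148948 + √(697225 + 1/1521)) = 1/(5148948 + √(1060479226/1521)) = 1/(5148948 + √1060479226/39)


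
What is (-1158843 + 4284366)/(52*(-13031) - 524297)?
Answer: -3125523/1201909 ≈ -2.6005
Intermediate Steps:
(-1158843 + 4284366)/(52*(-13031) - 524297) = 3125523/(-677612 - 524297) = 3125523/(-1201909) = 3125523*(-1/1201909) = -3125523/1201909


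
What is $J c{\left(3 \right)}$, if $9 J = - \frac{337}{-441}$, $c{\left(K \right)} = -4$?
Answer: $- \frac{1348}{3969} \approx -0.33963$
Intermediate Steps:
$J = \frac{337}{3969}$ ($J = \frac{\left(-337\right) \frac{1}{-441}}{9} = \frac{\left(-337\right) \left(- \frac{1}{441}\right)}{9} = \frac{1}{9} \cdot \frac{337}{441} = \frac{337}{3969} \approx 0.084908$)
$J c{\left(3 \right)} = \frac{337}{3969} \left(-4\right) = - \frac{1348}{3969}$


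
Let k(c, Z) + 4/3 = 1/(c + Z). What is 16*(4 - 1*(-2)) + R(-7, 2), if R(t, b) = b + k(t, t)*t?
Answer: 647/6 ≈ 107.83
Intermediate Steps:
k(c, Z) = -4/3 + 1/(Z + c) (k(c, Z) = -4/3 + 1/(c + Z) = -4/3 + 1/(Z + c))
R(t, b) = ½ + b - 4*t/3 (R(t, b) = b + ((3 - 4*t - 4*t)/(3*(t + t)))*t = b + ((3 - 8*t)/(3*((2*t))))*t = b + ((1/(2*t))*(3 - 8*t)/3)*t = b + ((3 - 8*t)/(6*t))*t = b + (½ - 4*t/3) = ½ + b - 4*t/3)
16*(4 - 1*(-2)) + R(-7, 2) = 16*(4 - 1*(-2)) + (½ + 2 - 4/3*(-7)) = 16*(4 + 2) + (½ + 2 + 28/3) = 16*6 + 71/6 = 96 + 71/6 = 647/6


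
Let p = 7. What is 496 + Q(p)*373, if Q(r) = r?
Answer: 3107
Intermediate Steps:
496 + Q(p)*373 = 496 + 7*373 = 496 + 2611 = 3107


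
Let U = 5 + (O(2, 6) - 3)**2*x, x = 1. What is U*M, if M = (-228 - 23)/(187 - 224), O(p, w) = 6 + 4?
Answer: 13554/37 ≈ 366.32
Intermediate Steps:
O(p, w) = 10
M = 251/37 (M = -251/(-37) = -251*(-1/37) = 251/37 ≈ 6.7838)
U = 54 (U = 5 + (10 - 3)**2*1 = 5 + 7**2*1 = 5 + 49*1 = 5 + 49 = 54)
U*M = 54*(251/37) = 13554/37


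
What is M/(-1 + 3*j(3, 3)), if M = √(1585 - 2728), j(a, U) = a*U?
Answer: 3*I*√127/26 ≈ 1.3003*I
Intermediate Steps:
j(a, U) = U*a
M = 3*I*√127 (M = √(-1143) = 3*I*√127 ≈ 33.808*I)
M/(-1 + 3*j(3, 3)) = (3*I*√127)/(-1 + 3*(3*3)) = (3*I*√127)/(-1 + 3*9) = (3*I*√127)/(-1 + 27) = (3*I*√127)/26 = (3*I*√127)*(1/26) = 3*I*√127/26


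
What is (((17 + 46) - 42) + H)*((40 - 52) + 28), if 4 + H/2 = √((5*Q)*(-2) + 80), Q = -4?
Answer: 208 + 64*√30 ≈ 558.54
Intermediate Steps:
H = -8 + 4*√30 (H = -8 + 2*√((5*(-4))*(-2) + 80) = -8 + 2*√(-20*(-2) + 80) = -8 + 2*√(40 + 80) = -8 + 2*√120 = -8 + 2*(2*√30) = -8 + 4*√30 ≈ 13.909)
(((17 + 46) - 42) + H)*((40 - 52) + 28) = (((17 + 46) - 42) + (-8 + 4*√30))*((40 - 52) + 28) = ((63 - 42) + (-8 + 4*√30))*(-12 + 28) = (21 + (-8 + 4*√30))*16 = (13 + 4*√30)*16 = 208 + 64*√30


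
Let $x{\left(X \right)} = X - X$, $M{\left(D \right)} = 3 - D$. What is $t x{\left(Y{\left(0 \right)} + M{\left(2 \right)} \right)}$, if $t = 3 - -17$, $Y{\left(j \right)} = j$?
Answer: $0$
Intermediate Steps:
$t = 20$ ($t = 3 + 17 = 20$)
$x{\left(X \right)} = 0$
$t x{\left(Y{\left(0 \right)} + M{\left(2 \right)} \right)} = 20 \cdot 0 = 0$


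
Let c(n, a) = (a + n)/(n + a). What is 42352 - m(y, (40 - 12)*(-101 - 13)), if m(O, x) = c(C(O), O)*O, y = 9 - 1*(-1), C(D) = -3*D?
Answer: 42342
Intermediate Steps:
y = 10 (y = 9 + 1 = 10)
c(n, a) = 1 (c(n, a) = (a + n)/(a + n) = 1)
m(O, x) = O (m(O, x) = 1*O = O)
42352 - m(y, (40 - 12)*(-101 - 13)) = 42352 - 1*10 = 42352 - 10 = 42342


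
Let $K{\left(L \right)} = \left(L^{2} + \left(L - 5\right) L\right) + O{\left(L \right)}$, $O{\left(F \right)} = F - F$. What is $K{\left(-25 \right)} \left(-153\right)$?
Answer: $-210375$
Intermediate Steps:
$O{\left(F \right)} = 0$
$K{\left(L \right)} = L^{2} + L \left(-5 + L\right)$ ($K{\left(L \right)} = \left(L^{2} + \left(L - 5\right) L\right) + 0 = \left(L^{2} + \left(-5 + L\right) L\right) + 0 = \left(L^{2} + L \left(-5 + L\right)\right) + 0 = L^{2} + L \left(-5 + L\right)$)
$K{\left(-25 \right)} \left(-153\right) = - 25 \left(-5 + 2 \left(-25\right)\right) \left(-153\right) = - 25 \left(-5 - 50\right) \left(-153\right) = \left(-25\right) \left(-55\right) \left(-153\right) = 1375 \left(-153\right) = -210375$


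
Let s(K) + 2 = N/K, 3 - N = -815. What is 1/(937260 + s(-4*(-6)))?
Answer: 12/11247505 ≈ 1.0669e-6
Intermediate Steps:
N = 818 (N = 3 - 1*(-815) = 3 + 815 = 818)
s(K) = -2 + 818/K
1/(937260 + s(-4*(-6))) = 1/(937260 + (-2 + 818/((-4*(-6))))) = 1/(937260 + (-2 + 818/24)) = 1/(937260 + (-2 + 818*(1/24))) = 1/(937260 + (-2 + 409/12)) = 1/(937260 + 385/12) = 1/(11247505/12) = 12/11247505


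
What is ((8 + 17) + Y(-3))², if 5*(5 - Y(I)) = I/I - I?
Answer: 21316/25 ≈ 852.64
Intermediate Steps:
Y(I) = 24/5 + I/5 (Y(I) = 5 - (I/I - I)/5 = 5 - (1 - I)/5 = 5 + (-⅕ + I/5) = 24/5 + I/5)
((8 + 17) + Y(-3))² = ((8 + 17) + (24/5 + (⅕)*(-3)))² = (25 + (24/5 - ⅗))² = (25 + 21/5)² = (146/5)² = 21316/25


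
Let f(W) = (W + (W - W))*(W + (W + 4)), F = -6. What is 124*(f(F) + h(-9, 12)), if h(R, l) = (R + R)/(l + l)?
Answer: 5859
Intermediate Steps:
h(R, l) = R/l (h(R, l) = (2*R)/((2*l)) = (2*R)*(1/(2*l)) = R/l)
f(W) = W*(4 + 2*W) (f(W) = (W + 0)*(W + (4 + W)) = W*(4 + 2*W))
124*(f(F) + h(-9, 12)) = 124*(2*(-6)*(2 - 6) - 9/12) = 124*(2*(-6)*(-4) - 9*1/12) = 124*(48 - ¾) = 124*(189/4) = 5859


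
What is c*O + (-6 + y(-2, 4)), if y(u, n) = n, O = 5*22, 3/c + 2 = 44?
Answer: 41/7 ≈ 5.8571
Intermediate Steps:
c = 1/14 (c = 3/(-2 + 44) = 3/42 = 3*(1/42) = 1/14 ≈ 0.071429)
O = 110
c*O + (-6 + y(-2, 4)) = (1/14)*110 + (-6 + 4) = 55/7 - 2 = 41/7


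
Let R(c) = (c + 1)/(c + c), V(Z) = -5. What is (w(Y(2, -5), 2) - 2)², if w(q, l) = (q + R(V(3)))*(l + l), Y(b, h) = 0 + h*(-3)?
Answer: 88804/25 ≈ 3552.2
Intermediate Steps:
R(c) = (1 + c)/(2*c) (R(c) = (1 + c)/((2*c)) = (1 + c)*(1/(2*c)) = (1 + c)/(2*c))
Y(b, h) = -3*h (Y(b, h) = 0 - 3*h = -3*h)
w(q, l) = 2*l*(⅖ + q) (w(q, l) = (q + (½)*(1 - 5)/(-5))*(l + l) = (q + (½)*(-⅕)*(-4))*(2*l) = (q + ⅖)*(2*l) = (⅖ + q)*(2*l) = 2*l*(⅖ + q))
(w(Y(2, -5), 2) - 2)² = ((⅖)*2*(2 + 5*(-3*(-5))) - 2)² = ((⅖)*2*(2 + 5*15) - 2)² = ((⅖)*2*(2 + 75) - 2)² = ((⅖)*2*77 - 2)² = (308/5 - 2)² = (298/5)² = 88804/25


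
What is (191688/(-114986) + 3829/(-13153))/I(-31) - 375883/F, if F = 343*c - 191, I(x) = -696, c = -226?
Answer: 9426163157794973/1947605786037336 ≈ 4.8399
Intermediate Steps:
F = -77709 (F = 343*(-226) - 191 = -77518 - 191 = -77709)
(191688/(-114986) + 3829/(-13153))/I(-31) - 375883/F = (191688/(-114986) + 3829/(-13153))/(-696) - 375883/(-77709) = (191688*(-1/114986) + 3829*(-1/13153))*(-1/696) - 375883*(-1/77709) = (-95844/57493 - 547/1879)*(-1/696) + 375883/77709 = -211539547/108029347*(-1/696) + 375883/77709 = 211539547/75188425512 + 375883/77709 = 9426163157794973/1947605786037336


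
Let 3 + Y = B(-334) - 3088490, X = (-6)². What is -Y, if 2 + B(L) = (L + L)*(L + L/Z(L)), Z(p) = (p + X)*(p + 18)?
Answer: 33728395404/11771 ≈ 2.8654e+6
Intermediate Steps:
X = 36
Z(p) = (18 + p)*(36 + p) (Z(p) = (p + 36)*(p + 18) = (36 + p)*(18 + p) = (18 + p)*(36 + p))
B(L) = -2 + 2*L*(L + L/(648 + L² + 54*L)) (B(L) = -2 + (L + L)*(L + L/(648 + L² + 54*L)) = -2 + (2*L)*(L + L/(648 + L² + 54*L)) = -2 + 2*L*(L + L/(648 + L² + 54*L)))
Y = -33728395404/11771 (Y = -3 + (2*((-334)² + (-1 + (-334)²)*(648 + (-334)² + 54*(-334)))/(648 + (-334)² + 54*(-334)) - 3088490) = -3 + (2*(111556 + (-1 + 111556)*(648 + 111556 - 18036))/(648 + 111556 - 18036) - 3088490) = -3 + (2*(111556 + 111555*94168)/94168 - 3088490) = -3 + (2*(1/94168)*(111556 + 10504911240) - 3088490) = -3 + (2*(1/94168)*10505022796 - 3088490) = -3 + (2626255699/11771 - 3088490) = -3 - 33728360091/11771 = -33728395404/11771 ≈ -2.8654e+6)
-Y = -1*(-33728395404/11771) = 33728395404/11771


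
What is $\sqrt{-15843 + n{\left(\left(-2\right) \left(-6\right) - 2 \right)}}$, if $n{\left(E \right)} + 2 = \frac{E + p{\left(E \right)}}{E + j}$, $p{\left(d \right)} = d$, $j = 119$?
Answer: $\frac{i \sqrt{263674065}}{129} \approx 125.88 i$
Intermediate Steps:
$n{\left(E \right)} = -2 + \frac{2 E}{119 + E}$ ($n{\left(E \right)} = -2 + \frac{E + E}{E + 119} = -2 + \frac{2 E}{119 + E}$)
$\sqrt{-15843 + n{\left(\left(-2\right) \left(-6\right) - 2 \right)}} = \sqrt{-15843 - \frac{238}{119 - -10}} = \sqrt{-15843 - \frac{238}{119 + \left(12 - 2\right)}} = \sqrt{-15843 - \frac{238}{119 + 10}} = \sqrt{-15843 - \frac{238}{129}} = \sqrt{- \frac{2043985}{129}} = \frac{i \sqrt{263674065}}{129}$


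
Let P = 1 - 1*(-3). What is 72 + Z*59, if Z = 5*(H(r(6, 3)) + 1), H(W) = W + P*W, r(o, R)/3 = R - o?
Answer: -12908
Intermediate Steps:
P = 4 (P = 1 + 3 = 4)
r(o, R) = -3*o + 3*R (r(o, R) = 3*(R - o) = -3*o + 3*R)
H(W) = 5*W (H(W) = W + 4*W = 5*W)
Z = -220 (Z = 5*(5*(-3*6 + 3*3) + 1) = 5*(5*(-18 + 9) + 1) = 5*(5*(-9) + 1) = 5*(-45 + 1) = 5*(-44) = -220)
72 + Z*59 = 72 - 220*59 = 72 - 12980 = -12908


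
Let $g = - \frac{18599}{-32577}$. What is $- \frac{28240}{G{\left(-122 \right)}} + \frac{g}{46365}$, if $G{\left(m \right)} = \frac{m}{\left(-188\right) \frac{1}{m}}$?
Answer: $\frac{2004767057171279}{5620319723205} \approx 356.7$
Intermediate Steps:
$g = \frac{18599}{32577}$ ($g = \left(-18599\right) \left(- \frac{1}{32577}\right) = \frac{18599}{32577} \approx 0.57092$)
$G{\left(m \right)} = - \frac{m^{2}}{188}$ ($G{\left(m \right)} = m \left(- \frac{m}{188}\right) = - \frac{m^{2}}{188}$)
$- \frac{28240}{G{\left(-122 \right)}} + \frac{g}{46365} = - \frac{28240}{\left(- \frac{1}{188}\right) \left(-122\right)^{2}} + \frac{18599}{32577 \cdot 46365} = - \frac{28240}{\left(- \frac{1}{188}\right) 14884} + \frac{18599}{32577} \cdot \frac{1}{46365} = - \frac{28240}{- \frac{3721}{47}} + \frac{18599}{1510432605} = \left(-28240\right) \left(- \frac{47}{3721}\right) + \frac{18599}{1510432605} = \frac{1327280}{3721} + \frac{18599}{1510432605} = \frac{2004767057171279}{5620319723205}$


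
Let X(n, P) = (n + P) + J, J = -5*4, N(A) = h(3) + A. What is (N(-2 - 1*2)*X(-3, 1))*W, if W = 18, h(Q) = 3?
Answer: 396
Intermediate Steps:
N(A) = 3 + A
J = -20
X(n, P) = -20 + P + n (X(n, P) = (n + P) - 20 = (P + n) - 20 = -20 + P + n)
(N(-2 - 1*2)*X(-3, 1))*W = ((3 + (-2 - 1*2))*(-20 + 1 - 3))*18 = ((3 + (-2 - 2))*(-22))*18 = ((3 - 4)*(-22))*18 = -1*(-22)*18 = 22*18 = 396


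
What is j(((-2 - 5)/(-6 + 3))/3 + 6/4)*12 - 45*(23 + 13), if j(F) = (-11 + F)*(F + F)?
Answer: -56614/27 ≈ -2096.8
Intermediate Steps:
j(F) = 2*F*(-11 + F) (j(F) = (-11 + F)*(2*F) = 2*F*(-11 + F))
j(((-2 - 5)/(-6 + 3))/3 + 6/4)*12 - 45*(23 + 13) = (2*(((-2 - 5)/(-6 + 3))/3 + 6/4)*(-11 + (((-2 - 5)/(-6 + 3))/3 + 6/4)))*12 - 45*(23 + 13) = (2*(-7/(-3)*(1/3) + 6*(1/4))*(-11 + (-7/(-3)*(1/3) + 6*(1/4))))*12 - 45*36 = (2*(-7*(-1/3)*(1/3) + 3/2)*(-11 + (-7*(-1/3)*(1/3) + 3/2)))*12 - 1620 = (2*((7/3)*(1/3) + 3/2)*(-11 + ((7/3)*(1/3) + 3/2)))*12 - 1620 = (2*(7/9 + 3/2)*(-11 + (7/9 + 3/2)))*12 - 1620 = (2*(41/18)*(-11 + 41/18))*12 - 1620 = (2*(41/18)*(-157/18))*12 - 1620 = -6437/162*12 - 1620 = -12874/27 - 1620 = -56614/27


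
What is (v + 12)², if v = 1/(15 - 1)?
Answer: 28561/196 ≈ 145.72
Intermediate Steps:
v = 1/14 ≈ 0.071429
(v + 12)² = (1/14 + 12)² = (169/14)² = 28561/196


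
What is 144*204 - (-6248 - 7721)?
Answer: 43345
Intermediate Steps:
144*204 - (-6248 - 7721) = 29376 - 1*(-13969) = 29376 + 13969 = 43345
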